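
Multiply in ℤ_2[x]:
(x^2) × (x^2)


Expand and collect like terms; reduce coefficients mod 2:
x^0: 0·0 = 0 ≡ 0 (mod 2)
x^1: 0·0 + 0·0 = 0 ≡ 0 (mod 2)
x^2: 0·1 + 0·0 + 1·0 = 0 ≡ 0 (mod 2)
x^3: 0·1 + 1·0 = 0 ≡ 0 (mod 2)
x^4: 1·1 = 1 ≡ 1 (mod 2)
Result: x^4

f · g = x^4


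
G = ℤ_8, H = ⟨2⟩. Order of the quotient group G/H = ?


|⟨2⟩| = n / gcd(2, 8) = 8 / 2 = 4
H is normal (ℤ_8 is abelian).
|G/H| = |G| / |H| = 8 / 4 = 2

|G/H| = 2


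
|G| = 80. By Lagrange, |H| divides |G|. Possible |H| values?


Lagrange's theorem: |H| divides |G|
|G| = 80
Divisors of 80: 1, 2, 4, 5, 8, 10, 16, 20, 40, 80

Possible subgroup orders: {1, 2, 4, 5, 8, 10, 16, 20, 40, 80}


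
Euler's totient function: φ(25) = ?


φ(n) = count of k ∈ {1,...,n} with gcd(k,n)=1
Coprimes to 25: {1, 2, 3, 4, 6, 7, 8, 9, 11, 12, 13, 14, 16, 17, 18, 19, 21, 22, 23, 24}
Count: 20

φ(25) = 20


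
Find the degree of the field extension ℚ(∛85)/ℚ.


∛85 has minimal polynomial x³ - 85 (irreducible over ℚ since 85 is not a perfect cube)

[ℚ(∛85)/ℚ] = 3


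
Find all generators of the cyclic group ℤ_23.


g generates ℤ_n iff gcd(g,n) = 1
Prime factors of 23: 23
Generators are g ∈ {1,...,22} not divisible by any of these primes.
Generators: {1, 2, 3, 4, 5, 6, 7, 8, 9, 10, 11, 12, 13, 14, 15, 16, 17, 18, 19, 20, 21, 22}
Number of generators = φ(23) = 22

Generators of ℤ_23 = {1, 2, 3, 4, 5, 6, 7, 8, 9, 10, 11, 12, 13, 14, 15, 16, 17, 18, 19, 20, 21, 22}


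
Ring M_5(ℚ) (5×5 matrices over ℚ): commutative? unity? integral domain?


Matrix multiplication is non-commutative for n ≥ 2; the identity matrix I is the unity; singular matrices give zero divisors, so not an integral domain
Commutative: No
Integral domain: No
Has unity: Yes

M_5(ℚ) (5×5 matrices over ℚ): Commutative=No, Unity=Yes


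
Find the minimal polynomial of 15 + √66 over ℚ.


Let α = 15 + √66. Then α - 15 = √66, so (α - 15)² = 66, giving α² - 30α + 159 = 0. Degree 2 and α ∉ ℚ, so this is the minimal polynomial.

Minimal polynomial: x² - 30x + 159


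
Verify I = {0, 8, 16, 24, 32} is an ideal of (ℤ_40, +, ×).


Check ideal conditions for I = {0, 8, 16, 24, 32} in ℤ_40:
(1) I is an additive subgroup? Yes
(2) For r ∈ ℤ_40 and a ∈ I: r·a ∈ I? Yes

Yes, I is an ideal of ℤ_40


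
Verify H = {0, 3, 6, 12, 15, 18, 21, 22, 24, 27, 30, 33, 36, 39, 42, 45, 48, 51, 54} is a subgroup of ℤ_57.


Subgroup test for H = {0, 3, 6, 12, 15, 18, 21, 22, 24, 27, 30, 33, 36, 39, 42, 45, 48, 51, 54} in (ℤ_57, +):
(1) 0 ∈ H? Yes
(2) Closure: for all a,b ∈ H, (a+b) mod 57 ∈ H? No  [counterexample: 3 + 6 = 9 ∉ H]
(3) Inverses: for all a ∈ H, -a mod 57 ∈ H? No

No, H is not a subgroup of ℤ_57


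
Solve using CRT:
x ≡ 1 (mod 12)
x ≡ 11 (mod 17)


m₁ = 12, m₂ = 17, gcd = 1, so CRT applies. M = m₁·m₂ = 204
Let M₁ = M/m₁ = 17, M₂ = M/m₂ = 12
Find y₁ ≡ M₁⁻¹ (mod m₁): 17⁻¹ ≡ 5 (mod 12)
Find y₂ ≡ M₂⁻¹ (mod m₂): 12⁻¹ ≡ 10 (mod 17)
x = a₁·M₁·y₁ + a₂·M₂·y₂ = 1·17·5 + 11·12·10 = 1405
Reduce mod 204: x ≡ 181
Check: 181 mod 12 = 1 ✓, 181 mod 17 = 11 ✓

x ≡ 181 (mod 204)


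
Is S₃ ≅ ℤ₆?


Comparing S₃ and ℤ₆:
S₃ is non-abelian, ℤ₆ is abelian

No, S₃ ≇ ℤ₆


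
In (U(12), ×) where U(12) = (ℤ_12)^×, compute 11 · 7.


Operation: multiplication mod 12
11 · 7 = (a × b) mod 12 with a = 11, b = 7

11 · 7 = 5


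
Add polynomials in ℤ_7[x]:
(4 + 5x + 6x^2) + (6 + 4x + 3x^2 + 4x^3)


Add coefficients mod 7:
x^0: 4 + 6 = 3 (mod 7)
x^1: 5 + 4 = 2 (mod 7)
x^2: 6 + 3 = 2 (mod 7)
x^3: 0 + 4 = 4 (mod 7)
Result: 3 + 2x + 2x^2 + 4x^3

f + g = 3 + 2x + 2x^2 + 4x^3


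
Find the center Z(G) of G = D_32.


Z(G) = {g ∈ G | gx = xg for all x ∈ G}
For even n, Z(D_n) = {e, r^(n/2)}: the 180° rotation r^16 commutes with every reflection and rotation

Z(D_32) = {e, r^16}


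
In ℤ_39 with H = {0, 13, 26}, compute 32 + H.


32 + H = {32 + h (mod 39) : h ∈ H}
32+0=32, 32+13=6, 32+26=19
32 + H = {6, 19, 32} = 6 + H

32 + H = {6, 19, 32}


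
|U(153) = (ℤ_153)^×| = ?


U(n) is the group of units mod n; |U(n)| = φ(n)
|U(153)| = φ(153) = 96

|U(153) = (ℤ_153)^×| = 96


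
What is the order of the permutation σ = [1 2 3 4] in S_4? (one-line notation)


Cycle decomposition: identity (all elements fixed)
Order = 1 (identity has order 1)

ord(σ) = 1


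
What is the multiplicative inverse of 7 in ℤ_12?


Use the extended Euclidean algorithm to write 1 = 7·s + 12·t; then s mod 12 is the inverse.
Euclidean algorithm:
  7 = 0·12 + 7
  12 = 1·7 + 5
  7 = 1·5 + 2
  5 = 2·2 + 1
  2 = 2·1 + 0
gcd(7,12) = 1
Back-substitution gives: 7·(-5) + 12·(3) = 1
So 7⁻¹ ≡ -5 ≡ 7 (mod 12)
Check: 7 × 7 = 49 ≡ 1 (mod 12) ✓

7⁻¹ ≡ 7 (mod 12)


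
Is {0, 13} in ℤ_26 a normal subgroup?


H = {0, 13} in ℤ_26
ℤ_26 is abelian; every subgroup of an abelian group is normal

Yes, normal subgroup


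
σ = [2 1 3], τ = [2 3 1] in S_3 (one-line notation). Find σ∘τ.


σ∘τ: apply τ first, then σ
1 →τ 2 →σ 1
2 →τ 3 →σ 3
3 →τ 1 →σ 2

σ∘τ = [1 3 2]


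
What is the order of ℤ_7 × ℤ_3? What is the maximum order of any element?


|ℤ_7 × ℤ_3| = 7 × 3 = 21
Max element order = lcm(7,3) = 21
Cyclic? Yes (gcd=1)

|ℤ_7×ℤ_3| = 21, max element order = 21


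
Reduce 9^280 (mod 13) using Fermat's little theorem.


Fermat's little theorem: if p is prime and gcd(a,p)=1, then a^(p-1) ≡ 1 (mod p)
p = 13 is prime, gcd(9,13) = 1
Reduce exponent: 280 mod 12 = 4
So 9^280 ≡ 9^4 (mod 13)
9^4 mod 13 = 9

9^280 ≡ 9 (mod 13)


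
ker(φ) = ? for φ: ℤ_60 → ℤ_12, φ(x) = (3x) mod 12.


Kernel = preimage of identity
ker(φ) = {x ∈ ℤ_60 : 3x ≡ 0 (mod 12)}. Since 12 | 60, φ is well-defined. The kernel is the cyclic subgroup ⟨4⟩ of ℤ_60 (order 15), i.e. {0, 4, 8, 12, 16, 20, 24, 28, 32, 36, 40, 44, 48, 52, 56}

ker(φ) = {0, 4, 8, 12, 16, 20, 24, 28, 32, 36, 40, 44, 48, 52, 56}


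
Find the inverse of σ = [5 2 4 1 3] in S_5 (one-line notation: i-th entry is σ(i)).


To find σ⁻¹, swap domain and range:
σ(1) = 5 → σ⁻¹(5) = 1
σ(2) = 2 → σ⁻¹(2) = 2
σ(3) = 4 → σ⁻¹(4) = 3
σ(4) = 1 → σ⁻¹(1) = 4
σ(5) = 3 → σ⁻¹(3) = 5

σ⁻¹ = [4 2 5 3 1]


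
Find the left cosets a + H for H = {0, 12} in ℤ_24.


H = {0, 12}, |H| = 2
Number of cosets = |G|/|H| = 24/2 = 12
0 + H = {0, 12}
1 + H = {1, 13}
2 + H = {2, 14}
3 + H = {3, 15}
4 + H = {4, 16}
5 + H = {5, 17}
6 + H = {6, 18}
7 + H = {7, 19}
8 + H = {8, 20}
9 + H = {9, 21}
10 + H = {10, 22}
11 + H = {11, 23}

Cosets: 0+H={0,12}; 1+H={1,13}; 2+H={2,14}; 3+H={3,15}; 4+H={4,16}; 5+H={5,17}; 6+H={6,18}; 7+H={7,19}; 8+H={8,20}; 9+H={9,21}; 10+H={10,22}; 11+H={11,23}


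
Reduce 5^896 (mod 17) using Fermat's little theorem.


Fermat's little theorem: if p is prime and gcd(a,p)=1, then a^(p-1) ≡ 1 (mod p)
p = 17 is prime, gcd(5,17) = 1
Reduce exponent: 896 mod 16 = 0
So 5^896 ≡ 5^0 (mod 17)
5^0 = 1

5^896 ≡ 1 (mod 17)


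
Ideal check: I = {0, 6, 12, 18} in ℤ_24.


Check ideal conditions for I = {0, 6, 12, 18} in ℤ_24:
(1) I is an additive subgroup? Yes
(2) For r ∈ ℤ_24 and a ∈ I: r·a ∈ I? Yes

Yes, I is an ideal of ℤ_24


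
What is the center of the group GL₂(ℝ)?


Z(G) = {g ∈ G | gx = xg for all x ∈ G}
Only scalar multiples of the identity commute with all invertible matrices

Z(GL₂(ℝ)) = {aI : a ∈ ℝ, a ≠ 0}


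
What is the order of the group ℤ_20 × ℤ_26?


|A × B| = |A| · |B|
|ℤ_20 × ℤ_26| = 20 × 26 = 520

|ℤ_20 × ℤ_26| = 520


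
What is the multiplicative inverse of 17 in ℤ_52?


Use the extended Euclidean algorithm to write 1 = 17·s + 52·t; then s mod 52 is the inverse.
Euclidean algorithm:
  17 = 0·52 + 17
  52 = 3·17 + 1
  17 = 17·1 + 0
gcd(17,52) = 1
Back-substitution gives: 17·(-3) + 52·(1) = 1
So 17⁻¹ ≡ -3 ≡ 49 (mod 52)
Check: 17 × 49 = 833 ≡ 1 (mod 52) ✓

17⁻¹ ≡ 49 (mod 52)


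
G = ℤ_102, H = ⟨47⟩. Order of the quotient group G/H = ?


|⟨47⟩| = n / gcd(47, 102) = 102 / 1 = 102
H is normal (ℤ_102 is abelian).
|G/H| = |G| / |H| = 102 / 102 = 1

|G/H| = 1


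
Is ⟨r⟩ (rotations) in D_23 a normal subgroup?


H = ⟨r⟩ (rotations) in D_23
The rotation subgroup ⟨r⟩ has index 2 in D_23, so it is normal

Yes, normal subgroup


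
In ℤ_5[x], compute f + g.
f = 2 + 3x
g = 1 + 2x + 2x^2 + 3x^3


Add coefficients mod 5:
x^0: 2 + 1 = 3 (mod 5)
x^1: 3 + 2 = 0 (mod 5)
x^2: 0 + 2 = 2 (mod 5)
x^3: 0 + 3 = 3 (mod 5)
Result: 3 + 2x^2 + 3x^3

f + g = 3 + 2x^2 + 3x^3


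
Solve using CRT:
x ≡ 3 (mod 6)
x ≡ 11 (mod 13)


m₁ = 6, m₂ = 13, gcd = 1, so CRT applies. M = m₁·m₂ = 78
Let M₁ = M/m₁ = 13, M₂ = M/m₂ = 6
Find y₁ ≡ M₁⁻¹ (mod m₁): 13⁻¹ ≡ 1 (mod 6)
Find y₂ ≡ M₂⁻¹ (mod m₂): 6⁻¹ ≡ 11 (mod 13)
x = a₁·M₁·y₁ + a₂·M₂·y₂ = 3·13·1 + 11·6·11 = 765
Reduce mod 78: x ≡ 63
Check: 63 mod 6 = 3 ✓, 63 mod 13 = 11 ✓

x ≡ 63 (mod 78)


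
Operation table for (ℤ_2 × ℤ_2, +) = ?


Elements: {(0,0), (0,1), (1,0), (1,1)}
Operation: componentwise addition mod (2, 2)
Entry (a, b) = ((a₁+b₁) mod 2, (a₂+b₂) mod 2)

Cayley table:
      | (0,0) | (0,1) | (1,0) | (1,1)
(0,0) | (0,0) | (0,1) | (1,0) | (1,1)
(0,1) | (0,1) | (0,0) | (1,1) | (1,0)
(1,0) | (1,0) | (1,1) | (0,0) | (0,1)
(1,1) | (1,1) | (1,0) | (0,1) | (0,0)


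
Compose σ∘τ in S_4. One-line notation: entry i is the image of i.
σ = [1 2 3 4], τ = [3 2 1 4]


σ∘τ: apply τ first, then σ
1 →τ 3 →σ 3
2 →τ 2 →σ 2
3 →τ 1 →σ 1
4 →τ 4 →σ 4

σ∘τ = [3 2 1 4]


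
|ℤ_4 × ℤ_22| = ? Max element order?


|ℤ_4 × ℤ_22| = 4 × 22 = 88
Max element order = lcm(4,22) = 44
Cyclic? No (gcd=2)

|ℤ_4×ℤ_22| = 88, max element order = 44


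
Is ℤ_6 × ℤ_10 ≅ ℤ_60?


Comparing ℤ_6 × ℤ_10 and ℤ_60:
gcd(6,10) = 2 ≠ 1. Max element order in ℤ_6×ℤ_10 is lcm(6,10) = 30 < 60, so it has no element of order 60

No, ℤ_6 × ℤ_10 ≇ ℤ_60


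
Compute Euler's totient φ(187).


Factor n: 187 = 11 × 17
φ(n) = n · ∏(1 - 1/p) over distinct primes p | n
φ(187) = 187 · (1 - 1/11) · (1 - 1/17) = 160

φ(187) = 160


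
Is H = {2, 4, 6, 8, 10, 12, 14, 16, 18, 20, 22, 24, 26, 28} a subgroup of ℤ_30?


Subgroup test for H = {2, 4, 6, 8, 10, 12, 14, 16, 18, 20, 22, 24, 26, 28} in (ℤ_30, +):
(1) 0 ∈ H? No
(2) Closure: for all a,b ∈ H, (a+b) mod 30 ∈ H? No  [counterexample: 2 + 28 = 0 ∉ H]
(3) Inverses: for all a ∈ H, -a mod 30 ∈ H? Yes

No, H is not a subgroup of ℤ_30


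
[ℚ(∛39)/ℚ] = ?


∛39 has minimal polynomial x³ - 39 (irreducible over ℚ since 39 is not a perfect cube)

[ℚ(∛39)/ℚ] = 3


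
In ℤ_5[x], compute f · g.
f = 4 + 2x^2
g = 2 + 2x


Expand and collect like terms; reduce coefficients mod 5:
x^0: 4·2 = 8 ≡ 3 (mod 5)
x^1: 4·2 + 0·2 = 8 ≡ 3 (mod 5)
x^2: 0·2 + 2·2 = 4 ≡ 4 (mod 5)
x^3: 2·2 = 4 ≡ 4 (mod 5)
Result: 3 + 3x + 4x^2 + 4x^3

f · g = 3 + 3x + 4x^2 + 4x^3


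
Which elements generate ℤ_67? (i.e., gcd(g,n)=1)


g generates ℤ_n iff gcd(g,n) = 1
Prime factors of 67: 67
Generators are g ∈ {1,...,66} not divisible by any of these primes.
Generators: {1, 2, 3, 4, 5, 6, 7, 8, 9, 10, 11, 12, 13, 14, 15, 16, 17, 18, 19, 20, 21, 22, 23, 24, 25, 26, 27, 28, 29, 30, 31, 32, 33, 34, 35, 36, 37, 38, 39, 40, 41, 42, 43, 44, 45, 46, 47, 48, 49, 50, 51, 52, 53, 54, 55, 56, 57, 58, 59, 60, 61, 62, 63, 64, 65, 66}
Number of generators = φ(67) = 66

Generators of ℤ_67 = {1, 2, 3, 4, 5, 6, 7, 8, 9, 10, 11, 12, 13, 14, 15, 16, 17, 18, 19, 20, 21, 22, 23, 24, 25, 26, 27, 28, 29, 30, 31, 32, 33, 34, 35, 36, 37, 38, 39, 40, 41, 42, 43, 44, 45, 46, 47, 48, 49, 50, 51, 52, 53, 54, 55, 56, 57, 58, 59, 60, 61, 62, 63, 64, 65, 66}


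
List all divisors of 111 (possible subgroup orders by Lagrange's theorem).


Lagrange's theorem: |H| divides |G|
|G| = 111
Divisors of 111: 1, 3, 37, 111

Possible subgroup orders: {1, 3, 37, 111}


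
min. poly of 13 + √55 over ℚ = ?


Let α = 13 + √55. Then α - 13 = √55, so (α - 13)² = 55, giving α² - 26α + 114 = 0. Degree 2 and α ∉ ℚ, so this is the minimal polynomial.

Minimal polynomial: x² - 26x + 114


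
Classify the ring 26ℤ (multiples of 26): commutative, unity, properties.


26ℤ is a commutative ring under +,× but has no multiplicative identity (1 ∉ 26ℤ); it has no zero divisors, but without unity it is not an integral domain
Commutative: Yes
Integral domain: No
Has unity: No

26ℤ (multiples of 26): Commutative=Yes, Unity=No


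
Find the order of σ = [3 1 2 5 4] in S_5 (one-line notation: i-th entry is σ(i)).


Cycle decomposition: (1 3 2) (4 5)
Cycle lengths: 3, 2
Order = lcm(3, 2) = 6

ord(σ) = 6


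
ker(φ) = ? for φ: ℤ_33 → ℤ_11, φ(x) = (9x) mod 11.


Kernel = preimage of identity
ker(φ) = {x ∈ ℤ_33 : 9x ≡ 0 (mod 11)}. Since 11 | 33, φ is well-defined. The kernel is the cyclic subgroup ⟨11⟩ of ℤ_33 (order 3), i.e. {0, 11, 22}

ker(φ) = {0, 11, 22}


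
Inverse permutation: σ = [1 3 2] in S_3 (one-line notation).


To find σ⁻¹, swap domain and range:
σ(1) = 1 → σ⁻¹(1) = 1
σ(2) = 3 → σ⁻¹(3) = 2
σ(3) = 2 → σ⁻¹(2) = 3

σ⁻¹ = [1 3 2]


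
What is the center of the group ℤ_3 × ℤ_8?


Z(G) = {g ∈ G | gx = xg for all x ∈ G}
Direct product of abelian groups is abelian, so Z(G) = G

Z(ℤ_3 × ℤ_8) = ℤ_3 × ℤ_8


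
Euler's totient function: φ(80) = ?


Factor n: 80 = 2^4 × 5
φ(n) = n · ∏(1 - 1/p) over distinct primes p | n
φ(80) = 80 · (1 - 1/2) · (1 - 1/5) = 32

φ(80) = 32


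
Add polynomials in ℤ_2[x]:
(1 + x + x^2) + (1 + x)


Add coefficients mod 2:
x^0: 1 + 1 = 0 (mod 2)
x^1: 1 + 1 = 0 (mod 2)
x^2: 1 + 0 = 1 (mod 2)
Result: x^2

f + g = x^2


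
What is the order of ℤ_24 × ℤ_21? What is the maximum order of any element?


|ℤ_24 × ℤ_21| = 24 × 21 = 504
Max element order = lcm(24,21) = 168
Cyclic? No (gcd=3)

|ℤ_24×ℤ_21| = 504, max element order = 168


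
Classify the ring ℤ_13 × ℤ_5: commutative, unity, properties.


Direct product ring; commutative with unity (1,1); but (1,0)·(0,1) = (0,0) gives zero divisors, so not an integral domain
Commutative: Yes
Integral domain: No
Has unity: Yes

ℤ_13 × ℤ_5: Commutative=Yes, Unity=Yes


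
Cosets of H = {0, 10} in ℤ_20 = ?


H = {0, 10}, |H| = 2
Number of cosets = |G|/|H| = 20/2 = 10
0 + H = {0, 10}
1 + H = {1, 11}
2 + H = {2, 12}
3 + H = {3, 13}
4 + H = {4, 14}
5 + H = {5, 15}
6 + H = {6, 16}
7 + H = {7, 17}
8 + H = {8, 18}
9 + H = {9, 19}

Cosets: 0+H={0,10}; 1+H={1,11}; 2+H={2,12}; 3+H={3,13}; 4+H={4,14}; 5+H={5,15}; 6+H={6,16}; 7+H={7,17}; 8+H={8,18}; 9+H={9,19}


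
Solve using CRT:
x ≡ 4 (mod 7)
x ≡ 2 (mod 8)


m₁ = 7, m₂ = 8, gcd = 1, so CRT applies. M = m₁·m₂ = 56
Let M₁ = M/m₁ = 8, M₂ = M/m₂ = 7
Find y₁ ≡ M₁⁻¹ (mod m₁): 8⁻¹ ≡ 1 (mod 7)
Find y₂ ≡ M₂⁻¹ (mod m₂): 7⁻¹ ≡ 7 (mod 8)
x = a₁·M₁·y₁ + a₂·M₂·y₂ = 4·8·1 + 2·7·7 = 130
Reduce mod 56: x ≡ 18
Check: 18 mod 7 = 4 ✓, 18 mod 8 = 2 ✓

x ≡ 18 (mod 56)


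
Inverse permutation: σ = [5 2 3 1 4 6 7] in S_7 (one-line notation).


To find σ⁻¹, swap domain and range:
σ(1) = 5 → σ⁻¹(5) = 1
σ(2) = 2 → σ⁻¹(2) = 2
σ(3) = 3 → σ⁻¹(3) = 3
σ(4) = 1 → σ⁻¹(1) = 4
σ(5) = 4 → σ⁻¹(4) = 5
σ(6) = 6 → σ⁻¹(6) = 6
σ(7) = 7 → σ⁻¹(7) = 7

σ⁻¹ = [4 2 3 5 1 6 7]


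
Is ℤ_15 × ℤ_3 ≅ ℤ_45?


Comparing ℤ_15 × ℤ_3 and ℤ_45:
gcd(15,3) = 3 ≠ 1. Max element order in ℤ_15×ℤ_3 is lcm(15,3) = 15 < 45, so it has no element of order 45

No, ℤ_15 × ℤ_3 ≇ ℤ_45


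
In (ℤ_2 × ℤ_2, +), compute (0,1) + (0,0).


Operation: componentwise addition mod (2, 2)
(0,1) + (0,0) = ((a₁+b₁) mod 2, (a₂+b₂) mod 2) with a = (0,1), b = (0,0)

(0,1) + (0,0) = (0,1)


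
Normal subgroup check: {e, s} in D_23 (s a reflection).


H = {e, s} in D_23 (s a reflection)
r·s·r⁻¹ = sr⁻² ≠ s for n ≥ 3, so {e, s} is not closed under conjugation

No, not a normal subgroup


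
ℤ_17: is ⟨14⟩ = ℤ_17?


g generates ℤ_n iff gcd(g, n) = 1
gcd(14, 17) = 1
Since gcd = 1, 14 is a generator.

Yes, 14 generates ℤ_17


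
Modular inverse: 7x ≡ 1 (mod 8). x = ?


Use the extended Euclidean algorithm to write 1 = 7·s + 8·t; then s mod 8 is the inverse.
Euclidean algorithm:
  7 = 0·8 + 7
  8 = 1·7 + 1
  7 = 7·1 + 0
gcd(7,8) = 1
Back-substitution gives: 7·(-1) + 8·(1) = 1
So 7⁻¹ ≡ -1 ≡ 7 (mod 8)
Check: 7 × 7 = 49 ≡ 1 (mod 8) ✓

7⁻¹ ≡ 7 (mod 8)


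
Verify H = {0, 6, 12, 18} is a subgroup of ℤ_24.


Subgroup test for H = {0, 6, 12, 18} in (ℤ_24, +):
(1) 0 ∈ H? Yes
(2) Closure: for all a,b ∈ H, (a+b) mod 24 ∈ H? Yes
(3) Inverses: for all a ∈ H, -a mod 24 ∈ H? Yes

Yes, H is a subgroup of ℤ_24


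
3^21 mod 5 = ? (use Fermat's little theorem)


Fermat's little theorem: if p is prime and gcd(a,p)=1, then a^(p-1) ≡ 1 (mod p)
p = 5 is prime, gcd(3,5) = 1
Reduce exponent: 21 mod 4 = 1
So 3^21 ≡ 3^1 (mod 5)
3^1 mod 5 = 3

3^21 ≡ 3 (mod 5)


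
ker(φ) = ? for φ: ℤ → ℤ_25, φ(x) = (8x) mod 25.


Kernel = preimage of identity
ker(φ) = {x ∈ ℤ : 8x ≡ 0 (mod 25)}. gcd(8,25) = 1, so 8x ≡ 0 (mod 25) ⟺ x ≡ 0 (mod 25/1 = 25). Hence ker(φ) = 25ℤ

ker(φ) = 25ℤ


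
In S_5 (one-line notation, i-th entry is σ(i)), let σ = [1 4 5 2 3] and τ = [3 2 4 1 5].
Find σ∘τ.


σ∘τ: apply τ first, then σ
1 →τ 3 →σ 5
2 →τ 2 →σ 4
3 →τ 4 →σ 2
4 →τ 1 →σ 1
5 →τ 5 →σ 3

σ∘τ = [5 4 2 1 3]


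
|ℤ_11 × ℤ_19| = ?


|A × B| = |A| · |B|
|ℤ_11 × ℤ_19| = 11 × 19 = 209

|ℤ_11 × ℤ_19| = 209


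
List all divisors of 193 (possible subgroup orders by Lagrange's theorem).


Lagrange's theorem: |H| divides |G|
|G| = 193
Divisors of 193: 1, 193

Possible subgroup orders: {1, 193}


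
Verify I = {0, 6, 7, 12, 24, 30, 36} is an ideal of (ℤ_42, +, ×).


Check ideal conditions for I = {0, 6, 7, 12, 24, 30, 36} in ℤ_42:
(1) I is an additive subgroup? No
(2) For r ∈ ℤ_42 and a ∈ I: r·a ∈ I? No  [counterexample: r=2, a=7, r·a mod 42 = 14 ∉ I]

No, I is not an ideal of ℤ_42


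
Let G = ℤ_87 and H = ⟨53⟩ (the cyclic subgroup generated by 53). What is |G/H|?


|⟨53⟩| = n / gcd(53, 87) = 87 / 1 = 87
H is normal (ℤ_87 is abelian).
|G/H| = |G| / |H| = 87 / 87 = 1

|G/H| = 1


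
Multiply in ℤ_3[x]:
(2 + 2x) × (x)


Expand and collect like terms; reduce coefficients mod 3:
x^0: 2·0 = 0 ≡ 0 (mod 3)
x^1: 2·1 + 2·0 = 2 ≡ 2 (mod 3)
x^2: 2·1 = 2 ≡ 2 (mod 3)
Result: 2x + 2x^2

f · g = 2x + 2x^2


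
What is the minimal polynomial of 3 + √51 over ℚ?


Let α = 3 + √51. Then α - 3 = √51, so (α - 3)² = 51, giving α² - 6α - 42 = 0. Degree 2 and α ∉ ℚ, so this is the minimal polynomial.

Minimal polynomial: x² - 6x - 42


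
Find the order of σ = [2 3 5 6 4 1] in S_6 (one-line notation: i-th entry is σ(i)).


Cycle decomposition: (1 2 3 5 4 6)
Cycle lengths: 6
Order = lcm(6) = 6

ord(σ) = 6


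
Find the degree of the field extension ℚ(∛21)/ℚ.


∛21 has minimal polynomial x³ - 21 (irreducible over ℚ since 21 is not a perfect cube)

[ℚ(∛21)/ℚ] = 3


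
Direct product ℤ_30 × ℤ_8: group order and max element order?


|ℤ_30 × ℤ_8| = 30 × 8 = 240
Max element order = lcm(30,8) = 120
Cyclic? No (gcd=2)

|ℤ_30×ℤ_8| = 240, max element order = 120


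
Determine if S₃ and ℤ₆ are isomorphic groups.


Comparing S₃ and ℤ₆:
S₃ is non-abelian, ℤ₆ is abelian

No, S₃ ≇ ℤ₆


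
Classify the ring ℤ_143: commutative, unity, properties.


ℤ_143 is a commutative ring with unity 1; 143 = 11×13 is composite, so 11·13 ≡ 0 gives zero divisors (not an integral domain)
Commutative: Yes
Integral domain: No
Has unity: Yes

ℤ_143: Commutative=Yes, Unity=Yes


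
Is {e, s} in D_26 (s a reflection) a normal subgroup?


H = {e, s} in D_26 (s a reflection)
r·s·r⁻¹ = sr⁻² ≠ s for n ≥ 3, so {e, s} is not closed under conjugation

No, not a normal subgroup


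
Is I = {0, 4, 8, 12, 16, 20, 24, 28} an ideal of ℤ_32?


Check ideal conditions for I = {0, 4, 8, 12, 16, 20, 24, 28} in ℤ_32:
(1) I is an additive subgroup? Yes
(2) For r ∈ ℤ_32 and a ∈ I: r·a ∈ I? Yes

Yes, I is an ideal of ℤ_32


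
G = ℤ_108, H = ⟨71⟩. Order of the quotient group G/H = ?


|⟨71⟩| = n / gcd(71, 108) = 108 / 1 = 108
H is normal (ℤ_108 is abelian).
|G/H| = |G| / |H| = 108 / 108 = 1

|G/H| = 1


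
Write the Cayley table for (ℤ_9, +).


Elements: {0, 1, 2, 3, 4, 5, 6, 7, 8}
Operation: addition mod 9
Entry (a, b) = (a + b) mod 9

Cayley table:
  | 0 | 1 | 2 | 3 | 4 | 5 | 6 | 7 | 8
0 | 0 | 1 | 2 | 3 | 4 | 5 | 6 | 7 | 8
1 | 1 | 2 | 3 | 4 | 5 | 6 | 7 | 8 | 0
2 | 2 | 3 | 4 | 5 | 6 | 7 | 8 | 0 | 1
3 | 3 | 4 | 5 | 6 | 7 | 8 | 0 | 1 | 2
4 | 4 | 5 | 6 | 7 | 8 | 0 | 1 | 2 | 3
5 | 5 | 6 | 7 | 8 | 0 | 1 | 2 | 3 | 4
6 | 6 | 7 | 8 | 0 | 1 | 2 | 3 | 4 | 5
7 | 7 | 8 | 0 | 1 | 2 | 3 | 4 | 5 | 6
8 | 8 | 0 | 1 | 2 | 3 | 4 | 5 | 6 | 7


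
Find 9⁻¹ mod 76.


Use the extended Euclidean algorithm to write 1 = 9·s + 76·t; then s mod 76 is the inverse.
Euclidean algorithm:
  9 = 0·76 + 9
  76 = 8·9 + 4
  9 = 2·4 + 1
  4 = 4·1 + 0
gcd(9,76) = 1
Back-substitution gives: 9·(17) + 76·(-2) = 1
So 9⁻¹ ≡ 17 ≡ 17 (mod 76)
Check: 9 × 17 = 153 ≡ 1 (mod 76) ✓

9⁻¹ ≡ 17 (mod 76)


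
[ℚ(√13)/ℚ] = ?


√13 has minimal polynomial x² - 13 (irreducible over ℚ since 13 is squarefree)

[ℚ(√13)/ℚ] = 2


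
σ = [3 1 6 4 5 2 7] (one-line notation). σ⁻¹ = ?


To find σ⁻¹, swap domain and range:
σ(1) = 3 → σ⁻¹(3) = 1
σ(2) = 1 → σ⁻¹(1) = 2
σ(3) = 6 → σ⁻¹(6) = 3
σ(4) = 4 → σ⁻¹(4) = 4
σ(5) = 5 → σ⁻¹(5) = 5
σ(6) = 2 → σ⁻¹(2) = 6
σ(7) = 7 → σ⁻¹(7) = 7

σ⁻¹ = [2 6 1 4 5 3 7]


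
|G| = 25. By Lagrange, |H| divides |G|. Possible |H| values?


Lagrange's theorem: |H| divides |G|
|G| = 25
Divisors of 25: 1, 5, 25

Possible subgroup orders: {1, 5, 25}


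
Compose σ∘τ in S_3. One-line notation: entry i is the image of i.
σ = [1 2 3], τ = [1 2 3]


σ∘τ: apply τ first, then σ
1 →τ 1 →σ 1
2 →τ 2 →σ 2
3 →τ 3 →σ 3

σ∘τ = [1 2 3]


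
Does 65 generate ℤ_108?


g generates ℤ_n iff gcd(g, n) = 1
gcd(65, 108) = 1
Since gcd = 1, 65 is a generator.

Yes, 65 generates ℤ_108


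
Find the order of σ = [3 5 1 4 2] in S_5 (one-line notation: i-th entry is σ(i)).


Cycle decomposition: (1 3) (2 5)
Cycle lengths: 2, 2
Order = lcm(2, 2) = 2

ord(σ) = 2


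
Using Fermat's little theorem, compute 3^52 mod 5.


Fermat's little theorem: if p is prime and gcd(a,p)=1, then a^(p-1) ≡ 1 (mod p)
p = 5 is prime, gcd(3,5) = 1
Reduce exponent: 52 mod 4 = 0
So 3^52 ≡ 3^0 (mod 5)
3^0 = 1

3^52 ≡ 1 (mod 5)


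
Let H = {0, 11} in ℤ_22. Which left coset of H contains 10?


10 + H = {10 + h (mod 22) : h ∈ H}
10+0=10, 10+11=21

10 + H = {10, 21}


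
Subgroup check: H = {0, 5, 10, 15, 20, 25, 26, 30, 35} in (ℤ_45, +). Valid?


Subgroup test for H = {0, 5, 10, 15, 20, 25, 26, 30, 35} in (ℤ_45, +):
(1) 0 ∈ H? Yes
(2) Closure: for all a,b ∈ H, (a+b) mod 45 ∈ H? No  [counterexample: 5 + 26 = 31 ∉ H]
(3) Inverses: for all a ∈ H, -a mod 45 ∈ H? No

No, H is not a subgroup of ℤ_45


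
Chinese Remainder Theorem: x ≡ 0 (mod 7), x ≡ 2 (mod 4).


m₁ = 7, m₂ = 4, gcd = 1, so CRT applies. M = m₁·m₂ = 28
Let M₁ = M/m₁ = 4, M₂ = M/m₂ = 7
Find y₁ ≡ M₁⁻¹ (mod m₁): 4⁻¹ ≡ 2 (mod 7)
Find y₂ ≡ M₂⁻¹ (mod m₂): 7⁻¹ ≡ 3 (mod 4)
x = a₁·M₁·y₁ + a₂·M₂·y₂ = 0·4·2 + 2·7·3 = 42
Reduce mod 28: x ≡ 14
Check: 14 mod 7 = 0 ✓, 14 mod 4 = 2 ✓

x ≡ 14 (mod 28)


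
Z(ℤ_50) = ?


Z(G) = {g ∈ G | gx = xg for all x ∈ G}
ℤ_50 is abelian, so Z(G) = G

Z(ℤ_50) = ℤ_50


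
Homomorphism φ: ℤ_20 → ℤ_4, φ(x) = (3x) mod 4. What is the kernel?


Kernel = preimage of identity
ker(φ) = {x ∈ ℤ_20 : 3x ≡ 0 (mod 4)}. Since 4 | 20, φ is well-defined. The kernel is the cyclic subgroup ⟨4⟩ of ℤ_20 (order 5), i.e. {0, 4, 8, 12, 16}

ker(φ) = {0, 4, 8, 12, 16}


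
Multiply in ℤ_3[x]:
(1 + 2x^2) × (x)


Expand and collect like terms; reduce coefficients mod 3:
x^0: 1·0 = 0 ≡ 0 (mod 3)
x^1: 1·1 + 0·0 = 1 ≡ 1 (mod 3)
x^2: 0·1 + 2·0 = 0 ≡ 0 (mod 3)
x^3: 2·1 = 2 ≡ 2 (mod 3)
Result: x + 2x^3

f · g = x + 2x^3


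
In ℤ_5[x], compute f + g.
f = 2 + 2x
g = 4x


Add coefficients mod 5:
x^0: 2 + 0 = 2 (mod 5)
x^1: 2 + 4 = 1 (mod 5)
Result: 2 + x

f + g = 2 + x


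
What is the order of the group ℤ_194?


ℤ_n has n elements.

|ℤ_194| = 194


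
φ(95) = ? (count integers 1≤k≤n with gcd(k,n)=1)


Factor n: 95 = 5 × 19
φ(n) = n · ∏(1 - 1/p) over distinct primes p | n
φ(95) = 95 · (1 - 1/5) · (1 - 1/19) = 72

φ(95) = 72


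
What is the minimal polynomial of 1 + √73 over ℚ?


Let α = 1 + √73. Then α - 1 = √73, so (α - 1)² = 73, giving α² - 2α - 72 = 0. Degree 2 and α ∉ ℚ, so this is the minimal polynomial.

Minimal polynomial: x² - 2x - 72


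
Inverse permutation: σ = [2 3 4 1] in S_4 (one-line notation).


To find σ⁻¹, swap domain and range:
σ(1) = 2 → σ⁻¹(2) = 1
σ(2) = 3 → σ⁻¹(3) = 2
σ(3) = 4 → σ⁻¹(4) = 3
σ(4) = 1 → σ⁻¹(1) = 4

σ⁻¹ = [4 1 2 3]


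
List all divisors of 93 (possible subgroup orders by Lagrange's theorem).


Lagrange's theorem: |H| divides |G|
|G| = 93
Divisors of 93: 1, 3, 31, 93

Possible subgroup orders: {1, 3, 31, 93}


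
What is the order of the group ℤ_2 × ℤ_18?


|A × B| = |A| · |B|
|ℤ_2 × ℤ_18| = 2 × 18 = 36

|ℤ_2 × ℤ_18| = 36


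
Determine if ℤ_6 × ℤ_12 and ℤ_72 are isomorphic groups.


Comparing ℤ_6 × ℤ_12 and ℤ_72:
gcd(6,12) = 6 ≠ 1. Max element order in ℤ_6×ℤ_12 is lcm(6,12) = 12 < 72, so it has no element of order 72

No, ℤ_6 × ℤ_12 ≇ ℤ_72


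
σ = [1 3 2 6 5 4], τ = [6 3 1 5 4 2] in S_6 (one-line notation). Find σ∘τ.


σ∘τ: apply τ first, then σ
1 →τ 6 →σ 4
2 →τ 3 →σ 2
3 →τ 1 →σ 1
4 →τ 5 →σ 5
5 →τ 4 →σ 6
6 →τ 2 →σ 3

σ∘τ = [4 2 1 5 6 3]


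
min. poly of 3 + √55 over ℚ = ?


Let α = 3 + √55. Then α - 3 = √55, so (α - 3)² = 55, giving α² - 6α - 46 = 0. Degree 2 and α ∉ ℚ, so this is the minimal polynomial.

Minimal polynomial: x² - 6x - 46


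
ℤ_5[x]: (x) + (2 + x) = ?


Add coefficients mod 5:
x^0: 0 + 2 = 2 (mod 5)
x^1: 1 + 1 = 2 (mod 5)
Result: 2 + 2x

f + g = 2 + 2x


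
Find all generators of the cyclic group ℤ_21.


g generates ℤ_n iff gcd(g,n) = 1
Prime factors of 21: 3, 7
Generators are g ∈ {1,...,20} not divisible by any of these primes.
Generators: {1, 2, 4, 5, 8, 10, 11, 13, 16, 17, 19, 20}
Number of generators = φ(21) = 12

Generators of ℤ_21 = {1, 2, 4, 5, 8, 10, 11, 13, 16, 17, 19, 20}


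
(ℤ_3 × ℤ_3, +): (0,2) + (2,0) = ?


Operation: componentwise addition mod (3, 3)
(0,2) + (2,0) = ((a₁+b₁) mod 3, (a₂+b₂) mod 3) with a = (0,2), b = (2,0)

(0,2) + (2,0) = (2,2)


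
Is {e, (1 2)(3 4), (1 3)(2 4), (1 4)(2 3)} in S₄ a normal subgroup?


H = {e, (1 2)(3 4), (1 3)(2 4), (1 4)(2 3)} in S₄
This is the Klein four-group V₄; it is normal in S₄ (it is a union of conjugacy classes)

Yes, normal subgroup


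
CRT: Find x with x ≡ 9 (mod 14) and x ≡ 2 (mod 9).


m₁ = 14, m₂ = 9, gcd = 1, so CRT applies. M = m₁·m₂ = 126
Let M₁ = M/m₁ = 9, M₂ = M/m₂ = 14
Find y₁ ≡ M₁⁻¹ (mod m₁): 9⁻¹ ≡ 11 (mod 14)
Find y₂ ≡ M₂⁻¹ (mod m₂): 14⁻¹ ≡ 2 (mod 9)
x = a₁·M₁·y₁ + a₂·M₂·y₂ = 9·9·11 + 2·14·2 = 947
Reduce mod 126: x ≡ 65
Check: 65 mod 14 = 9 ✓, 65 mod 9 = 2 ✓

x ≡ 65 (mod 126)


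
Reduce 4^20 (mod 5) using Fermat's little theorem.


Fermat's little theorem: if p is prime and gcd(a,p)=1, then a^(p-1) ≡ 1 (mod p)
p = 5 is prime, gcd(4,5) = 1
Reduce exponent: 20 mod 4 = 0
So 4^20 ≡ 4^0 (mod 5)
4^0 = 1

4^20 ≡ 1 (mod 5)


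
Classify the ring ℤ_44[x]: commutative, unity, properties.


ℤ_44 has zero divisors (2·22 ≡ 0), and these lift to constant zero divisors in ℤ_44[x]; so not an integral domain
Commutative: Yes
Integral domain: No
Has unity: Yes

ℤ_44[x]: Commutative=Yes, Unity=Yes


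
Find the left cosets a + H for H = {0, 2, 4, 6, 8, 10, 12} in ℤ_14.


H = {0, 2, 4, 6, 8, 10, 12}, |H| = 7
Number of cosets = |G|/|H| = 14/7 = 2
0 + H = {0, 2, 4, 6, 8, 10, 12}
1 + H = {1, 3, 5, 7, 9, 11, 13}

Cosets: 0+H={0,2,4,6,8,10,12}; 1+H={1,3,5,7,9,11,13}


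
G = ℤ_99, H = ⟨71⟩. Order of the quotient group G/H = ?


|⟨71⟩| = n / gcd(71, 99) = 99 / 1 = 99
H is normal (ℤ_99 is abelian).
|G/H| = |G| / |H| = 99 / 99 = 1

|G/H| = 1


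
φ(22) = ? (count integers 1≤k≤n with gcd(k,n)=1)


φ(n) = count of k ∈ {1,...,n} with gcd(k,n)=1
Coprimes to 22: {1, 3, 5, 7, 9, 13, 15, 17, 19, 21}
Count: 10

φ(22) = 10


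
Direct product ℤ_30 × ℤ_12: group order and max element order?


|ℤ_30 × ℤ_12| = 30 × 12 = 360
Max element order = lcm(30,12) = 60
Cyclic? No (gcd=6)

|ℤ_30×ℤ_12| = 360, max element order = 60


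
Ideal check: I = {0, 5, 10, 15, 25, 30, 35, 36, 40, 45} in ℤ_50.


Check ideal conditions for I = {0, 5, 10, 15, 25, 30, 35, 36, 40, 45} in ℤ_50:
(1) I is an additive subgroup? No
(2) For r ∈ ℤ_50 and a ∈ I: r·a ∈ I? No  [counterexample: r=2, a=10, r·a mod 50 = 20 ∉ I]

No, I is not an ideal of ℤ_50


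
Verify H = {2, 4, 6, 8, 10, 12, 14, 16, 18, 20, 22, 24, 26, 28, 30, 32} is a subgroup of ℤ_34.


Subgroup test for H = {2, 4, 6, 8, 10, 12, 14, 16, 18, 20, 22, 24, 26, 28, 30, 32} in (ℤ_34, +):
(1) 0 ∈ H? No
(2) Closure: for all a,b ∈ H, (a+b) mod 34 ∈ H? No  [counterexample: 2 + 32 = 0 ∉ H]
(3) Inverses: for all a ∈ H, -a mod 34 ∈ H? Yes

No, H is not a subgroup of ℤ_34


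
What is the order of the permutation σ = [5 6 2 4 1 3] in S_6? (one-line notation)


Cycle decomposition: (1 5) (2 6 3)
Cycle lengths: 2, 3
Order = lcm(2, 3) = 6

ord(σ) = 6


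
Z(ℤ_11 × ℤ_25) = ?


Z(G) = {g ∈ G | gx = xg for all x ∈ G}
Direct product of abelian groups is abelian, so Z(G) = G

Z(ℤ_11 × ℤ_25) = ℤ_11 × ℤ_25


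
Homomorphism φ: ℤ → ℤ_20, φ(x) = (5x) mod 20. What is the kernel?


Kernel = preimage of identity
ker(φ) = {x ∈ ℤ : 5x ≡ 0 (mod 20)}. gcd(5,20) = 5, so 5x ≡ 0 (mod 20) ⟺ x ≡ 0 (mod 20/5 = 4). Hence ker(φ) = 4ℤ

ker(φ) = 4ℤ


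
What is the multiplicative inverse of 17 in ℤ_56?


Use the extended Euclidean algorithm to write 1 = 17·s + 56·t; then s mod 56 is the inverse.
Euclidean algorithm:
  17 = 0·56 + 17
  56 = 3·17 + 5
  17 = 3·5 + 2
  5 = 2·2 + 1
  2 = 2·1 + 0
gcd(17,56) = 1
Back-substitution gives: 17·(-23) + 56·(7) = 1
So 17⁻¹ ≡ -23 ≡ 33 (mod 56)
Check: 17 × 33 = 561 ≡ 1 (mod 56) ✓

17⁻¹ ≡ 33 (mod 56)


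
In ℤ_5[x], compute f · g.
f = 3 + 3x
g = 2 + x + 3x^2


Expand and collect like terms; reduce coefficients mod 5:
x^0: 3·2 = 6 ≡ 1 (mod 5)
x^1: 3·1 + 3·2 = 9 ≡ 4 (mod 5)
x^2: 3·3 + 3·1 = 12 ≡ 2 (mod 5)
x^3: 3·3 = 9 ≡ 4 (mod 5)
Result: 1 + 4x + 2x^2 + 4x^3

f · g = 1 + 4x + 2x^2 + 4x^3


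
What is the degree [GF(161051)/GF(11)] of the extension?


GF(161051) = GF(11^5), so the extension degree is 5

[GF(161051)/GF(11)] = 5


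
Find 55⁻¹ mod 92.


Use the extended Euclidean algorithm to write 1 = 55·s + 92·t; then s mod 92 is the inverse.
Euclidean algorithm:
  55 = 0·92 + 55
  92 = 1·55 + 37
  55 = 1·37 + 18
  37 = 2·18 + 1
  18 = 18·1 + 0
gcd(55,92) = 1
Back-substitution gives: 55·(-5) + 92·(3) = 1
So 55⁻¹ ≡ -5 ≡ 87 (mod 92)
Check: 55 × 87 = 4785 ≡ 1 (mod 92) ✓

55⁻¹ ≡ 87 (mod 92)


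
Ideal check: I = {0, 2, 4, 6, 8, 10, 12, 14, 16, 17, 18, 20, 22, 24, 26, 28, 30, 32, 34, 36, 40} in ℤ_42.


Check ideal conditions for I = {0, 2, 4, 6, 8, 10, 12, 14, 16, 17, 18, 20, 22, 24, 26, 28, 30, 32, 34, 36, 40} in ℤ_42:
(1) I is an additive subgroup? No
(2) For r ∈ ℤ_42 and a ∈ I: r·a ∈ I? No  [counterexample: r=2, a=40, r·a mod 42 = 38 ∉ I]

No, I is not an ideal of ℤ_42


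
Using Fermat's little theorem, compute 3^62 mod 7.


Fermat's little theorem: if p is prime and gcd(a,p)=1, then a^(p-1) ≡ 1 (mod p)
p = 7 is prime, gcd(3,7) = 1
Reduce exponent: 62 mod 6 = 2
So 3^62 ≡ 3^2 (mod 7)
3^2 mod 7 = 2

3^62 ≡ 2 (mod 7)


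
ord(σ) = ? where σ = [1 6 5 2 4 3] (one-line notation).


Cycle decomposition: (2 6 3 5 4)
Cycle lengths: 5
Order = lcm(5) = 5

ord(σ) = 5


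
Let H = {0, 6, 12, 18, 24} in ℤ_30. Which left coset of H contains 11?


11 + H = {11 + h (mod 30) : h ∈ H}
11+0=11, 11+6=17, 11+12=23, 11+18=29, 11+24=5
11 + H = {5, 11, 17, 23, 29} = 5 + H

11 + H = {5, 11, 17, 23, 29}


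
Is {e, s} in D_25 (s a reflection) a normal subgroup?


H = {e, s} in D_25 (s a reflection)
r·s·r⁻¹ = sr⁻² ≠ s for n ≥ 3, so {e, s} is not closed under conjugation

No, not a normal subgroup


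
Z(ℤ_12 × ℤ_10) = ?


Z(G) = {g ∈ G | gx = xg for all x ∈ G}
Direct product of abelian groups is abelian, so Z(G) = G

Z(ℤ_12 × ℤ_10) = ℤ_12 × ℤ_10


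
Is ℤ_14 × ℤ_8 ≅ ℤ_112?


Comparing ℤ_14 × ℤ_8 and ℤ_112:
gcd(14,8) = 2 ≠ 1. Max element order in ℤ_14×ℤ_8 is lcm(14,8) = 56 < 112, so it has no element of order 112

No, ℤ_14 × ℤ_8 ≇ ℤ_112


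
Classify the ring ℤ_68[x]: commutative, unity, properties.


ℤ_68 has zero divisors (2·34 ≡ 0), and these lift to constant zero divisors in ℤ_68[x]; so not an integral domain
Commutative: Yes
Integral domain: No
Has unity: Yes

ℤ_68[x]: Commutative=Yes, Unity=Yes


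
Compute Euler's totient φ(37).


Factor n: 37 = 37
φ(n) = n · ∏(1 - 1/p) over distinct primes p | n
φ(37) = 37 · (1 - 1/37) = 36

φ(37) = 36


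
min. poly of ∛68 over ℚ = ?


∛68 satisfies x³ - 68 = 0, irreducible over ℚ (no rational root; 68 is not a perfect cube)

Minimal polynomial: x³ - 68


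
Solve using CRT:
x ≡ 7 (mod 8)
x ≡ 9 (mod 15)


m₁ = 8, m₂ = 15, gcd = 1, so CRT applies. M = m₁·m₂ = 120
Let M₁ = M/m₁ = 15, M₂ = M/m₂ = 8
Find y₁ ≡ M₁⁻¹ (mod m₁): 15⁻¹ ≡ 7 (mod 8)
Find y₂ ≡ M₂⁻¹ (mod m₂): 8⁻¹ ≡ 2 (mod 15)
x = a₁·M₁·y₁ + a₂·M₂·y₂ = 7·15·7 + 9·8·2 = 879
Reduce mod 120: x ≡ 39
Check: 39 mod 8 = 7 ✓, 39 mod 15 = 9 ✓

x ≡ 39 (mod 120)


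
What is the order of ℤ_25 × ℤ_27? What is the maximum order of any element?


|ℤ_25 × ℤ_27| = 25 × 27 = 675
Max element order = lcm(25,27) = 675
Cyclic? Yes (gcd=1)

|ℤ_25×ℤ_27| = 675, max element order = 675


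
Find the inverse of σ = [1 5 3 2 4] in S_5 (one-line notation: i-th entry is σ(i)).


To find σ⁻¹, swap domain and range:
σ(1) = 1 → σ⁻¹(1) = 1
σ(2) = 5 → σ⁻¹(5) = 2
σ(3) = 3 → σ⁻¹(3) = 3
σ(4) = 2 → σ⁻¹(2) = 4
σ(5) = 4 → σ⁻¹(4) = 5

σ⁻¹ = [1 4 3 5 2]


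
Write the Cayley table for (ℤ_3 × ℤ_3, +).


Elements: {(0,0), (0,1), (0,2), (1,0), (1,1), (1,2), (2,0), (2,1), (2,2)}
Operation: componentwise addition mod (3, 3)
Entry (a, b) = ((a₁+b₁) mod 3, (a₂+b₂) mod 3)

Cayley table:
      | (0,0) | (0,1) | (0,2) | (1,0) | (1,1) | (1,2) | (2,0) | (2,1) | (2,2)
(0,0) | (0,0) | (0,1) | (0,2) | (1,0) | (1,1) | (1,2) | (2,0) | (2,1) | (2,2)
(0,1) | (0,1) | (0,2) | (0,0) | (1,1) | (1,2) | (1,0) | (2,1) | (2,2) | (2,0)
(0,2) | (0,2) | (0,0) | (0,1) | (1,2) | (1,0) | (1,1) | (2,2) | (2,0) | (2,1)
(1,0) | (1,0) | (1,1) | (1,2) | (2,0) | (2,1) | (2,2) | (0,0) | (0,1) | (0,2)
(1,1) | (1,1) | (1,2) | (1,0) | (2,1) | (2,2) | (2,0) | (0,1) | (0,2) | (0,0)
(1,2) | (1,2) | (1,0) | (1,1) | (2,2) | (2,0) | (2,1) | (0,2) | (0,0) | (0,1)
(2,0) | (2,0) | (2,1) | (2,2) | (0,0) | (0,1) | (0,2) | (1,0) | (1,1) | (1,2)
(2,1) | (2,1) | (2,2) | (2,0) | (0,1) | (0,2) | (0,0) | (1,1) | (1,2) | (1,0)
(2,2) | (2,2) | (2,0) | (2,1) | (0,2) | (0,0) | (0,1) | (1,2) | (1,0) | (1,1)


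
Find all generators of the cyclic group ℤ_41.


g generates ℤ_n iff gcd(g,n) = 1
Prime factors of 41: 41
Generators are g ∈ {1,...,40} not divisible by any of these primes.
Generators: {1, 2, 3, 4, 5, 6, 7, 8, 9, 10, 11, 12, 13, 14, 15, 16, 17, 18, 19, 20, 21, 22, 23, 24, 25, 26, 27, 28, 29, 30, 31, 32, 33, 34, 35, 36, 37, 38, 39, 40}
Number of generators = φ(41) = 40

Generators of ℤ_41 = {1, 2, 3, 4, 5, 6, 7, 8, 9, 10, 11, 12, 13, 14, 15, 16, 17, 18, 19, 20, 21, 22, 23, 24, 25, 26, 27, 28, 29, 30, 31, 32, 33, 34, 35, 36, 37, 38, 39, 40}


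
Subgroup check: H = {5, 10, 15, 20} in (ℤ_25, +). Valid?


Subgroup test for H = {5, 10, 15, 20} in (ℤ_25, +):
(1) 0 ∈ H? No
(2) Closure: for all a,b ∈ H, (a+b) mod 25 ∈ H? No  [counterexample: 5 + 20 = 0 ∉ H]
(3) Inverses: for all a ∈ H, -a mod 25 ∈ H? Yes

No, H is not a subgroup of ℤ_25


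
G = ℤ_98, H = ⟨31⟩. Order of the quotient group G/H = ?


|⟨31⟩| = n / gcd(31, 98) = 98 / 1 = 98
H is normal (ℤ_98 is abelian).
|G/H| = |G| / |H| = 98 / 98 = 1

|G/H| = 1


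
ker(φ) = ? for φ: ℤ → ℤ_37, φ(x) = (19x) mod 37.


Kernel = preimage of identity
ker(φ) = {x ∈ ℤ : 19x ≡ 0 (mod 37)}. gcd(19,37) = 1, so 19x ≡ 0 (mod 37) ⟺ x ≡ 0 (mod 37/1 = 37). Hence ker(φ) = 37ℤ

ker(φ) = 37ℤ


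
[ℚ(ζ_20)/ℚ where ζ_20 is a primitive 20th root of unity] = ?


[ℚ(ζ_n):ℚ] = deg Φ_n(x) = φ(n). Here φ(20) = 8

[ℚ(ζ_20)/ℚ where ζ_20 is a primitive 20th root of unity] = 8


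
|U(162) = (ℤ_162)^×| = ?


U(n) is the group of units mod n; |U(n)| = φ(n)
|U(162)| = φ(162) = 54

|U(162) = (ℤ_162)^×| = 54


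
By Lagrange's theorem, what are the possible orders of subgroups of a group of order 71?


Lagrange's theorem: |H| divides |G|
|G| = 71
Divisors of 71: 1, 71

Possible subgroup orders: {1, 71}


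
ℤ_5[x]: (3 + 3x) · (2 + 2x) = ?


Expand and collect like terms; reduce coefficients mod 5:
x^0: 3·2 = 6 ≡ 1 (mod 5)
x^1: 3·2 + 3·2 = 12 ≡ 2 (mod 5)
x^2: 3·2 = 6 ≡ 1 (mod 5)
Result: 1 + 2x + x^2

f · g = 1 + 2x + x^2


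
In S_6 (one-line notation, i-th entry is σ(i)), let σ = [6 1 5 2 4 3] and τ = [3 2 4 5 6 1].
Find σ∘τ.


σ∘τ: apply τ first, then σ
1 →τ 3 →σ 5
2 →τ 2 →σ 1
3 →τ 4 →σ 2
4 →τ 5 →σ 4
5 →τ 6 →σ 3
6 →τ 1 →σ 6

σ∘τ = [5 1 2 4 3 6]


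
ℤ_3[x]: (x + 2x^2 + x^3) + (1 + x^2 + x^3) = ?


Add coefficients mod 3:
x^0: 0 + 1 = 1 (mod 3)
x^1: 1 + 0 = 1 (mod 3)
x^2: 2 + 1 = 0 (mod 3)
x^3: 1 + 1 = 2 (mod 3)
Result: 1 + x + 2x^3

f + g = 1 + x + 2x^3


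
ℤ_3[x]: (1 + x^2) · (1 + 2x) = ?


Expand and collect like terms; reduce coefficients mod 3:
x^0: 1·1 = 1 ≡ 1 (mod 3)
x^1: 1·2 + 0·1 = 2 ≡ 2 (mod 3)
x^2: 0·2 + 1·1 = 1 ≡ 1 (mod 3)
x^3: 1·2 = 2 ≡ 2 (mod 3)
Result: 1 + 2x + x^2 + 2x^3

f · g = 1 + 2x + x^2 + 2x^3
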